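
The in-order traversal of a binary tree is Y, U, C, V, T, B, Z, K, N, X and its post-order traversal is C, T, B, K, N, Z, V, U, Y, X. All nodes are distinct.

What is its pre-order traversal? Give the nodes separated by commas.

The last element of post-order is the root; it splits in-order into left and right subtrees.
Root X: left subtree has 9 nodes {Y, U, C, V, T, B, Z, K, N}, right has 0 { }.
  Root Y: left subtree has 0 nodes { }, right has 8 {U, C, V, T, B, Z, K, N}.
    Root U: left subtree has 0 nodes { }, right has 7 {C, V, T, B, Z, K, N}.
      Root V: left subtree has 1 node {C}, right has 5 {T, B, Z, K, N}.
        Root Z: left subtree has 2 nodes {T, B}, right has 2 {K, N}.
          Root B: left subtree has 1 node {T}, right has 0 { }.
          Root N: left subtree has 1 node {K}, right has 0 { }.

X, Y, U, V, C, Z, B, T, N, K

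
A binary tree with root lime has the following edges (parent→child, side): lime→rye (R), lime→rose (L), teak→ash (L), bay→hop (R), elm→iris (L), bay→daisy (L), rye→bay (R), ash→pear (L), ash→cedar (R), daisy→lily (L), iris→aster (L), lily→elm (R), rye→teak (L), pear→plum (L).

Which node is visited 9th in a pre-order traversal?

bay

Pre-order visits the node, then its left subtree, then its right subtree.
Visit lime.
At lime: go left to rose.
  rose is a leaf — visit rose.
At lime: go right to rye.
  Visit rye.
  At rye: go left to teak.
    Visit teak.
    At teak: go left to ash.
      Visit ash.
      At ash: go left to pear.
        Visit pear.
        At pear: go left to plum.
          plum is a leaf — visit plum.
        At pear: no right child.
      At ash: go right to cedar.
        cedar is a leaf — visit cedar.
    At teak: no right child.
  At rye: go right to bay.
    Visit bay.
    At bay: go left to daisy.
      Visit daisy.
      At daisy: go left to lily.
        Visit lily.
        At lily: no left child.
        At lily: go right to elm.
          Visit elm.
          At elm: go left to iris.
            Visit iris.
            At iris: go left to aster.
              aster is a leaf — visit aster.
            At iris: no right child.
          At elm: no right child.
      At daisy: no right child.
    At bay: go right to hop.
      hop is a leaf — visit hop.
Full pre-order sequence: lime, rose, rye, teak, ash, pear, plum, cedar, bay, daisy, lily, elm, iris, aster, hop.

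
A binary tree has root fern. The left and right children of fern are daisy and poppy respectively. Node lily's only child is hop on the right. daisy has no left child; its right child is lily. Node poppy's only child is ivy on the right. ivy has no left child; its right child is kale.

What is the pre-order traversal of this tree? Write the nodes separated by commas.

fern, daisy, lily, hop, poppy, ivy, kale

Pre-order visits the node, then its left subtree, then its right subtree.
Visit fern.
At fern: go left to daisy.
  Visit daisy.
  At daisy: no left child.
  At daisy: go right to lily.
    Visit lily.
    At lily: no left child.
    At lily: go right to hop.
      hop is a leaf — visit hop.
At fern: go right to poppy.
  Visit poppy.
  At poppy: no left child.
  At poppy: go right to ivy.
    Visit ivy.
    At ivy: no left child.
    At ivy: go right to kale.
      kale is a leaf — visit kale.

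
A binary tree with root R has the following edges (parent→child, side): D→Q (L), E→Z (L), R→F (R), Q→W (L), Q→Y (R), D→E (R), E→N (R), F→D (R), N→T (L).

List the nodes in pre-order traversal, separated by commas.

R, F, D, Q, W, Y, E, Z, N, T

Pre-order visits the node, then its left subtree, then its right subtree.
Visit R.
At R: no left child.
At R: go right to F.
  Visit F.
  At F: no left child.
  At F: go right to D.
    Visit D.
    At D: go left to Q.
      Visit Q.
      At Q: go left to W.
        W is a leaf — visit W.
      At Q: go right to Y.
        Y is a leaf — visit Y.
    At D: go right to E.
      Visit E.
      At E: go left to Z.
        Z is a leaf — visit Z.
      At E: go right to N.
        Visit N.
        At N: go left to T.
          T is a leaf — visit T.
        At N: no right child.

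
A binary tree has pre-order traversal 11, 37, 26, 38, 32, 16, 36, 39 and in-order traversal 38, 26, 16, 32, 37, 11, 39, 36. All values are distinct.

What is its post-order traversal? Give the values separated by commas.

38, 16, 32, 26, 37, 39, 36, 11

The first element of pre-order is the root; it splits in-order into left and right subtrees.
Root 11: left subtree has 5 nodes {38, 26, 16, 32, 37}, right has 2 {39, 36}.
  Root 37: left subtree has 4 nodes {38, 26, 16, 32}, right has 0 { }.
    Root 26: left subtree has 1 node {38}, right has 2 {16, 32}.
      Root 32: left subtree has 1 node {16}, right has 0 { }.
  Root 36: left subtree has 1 node {39}, right has 0 { }.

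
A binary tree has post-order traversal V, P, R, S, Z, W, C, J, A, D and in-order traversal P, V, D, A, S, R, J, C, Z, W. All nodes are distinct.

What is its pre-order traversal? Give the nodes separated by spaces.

The last element of post-order is the root; it splits in-order into left and right subtrees.
Root D: left subtree has 2 nodes {P, V}, right has 7 {A, S, R, J, C, Z, W}.
  Root P: left subtree has 0 nodes { }, right has 1 {V}.
  Root A: left subtree has 0 nodes { }, right has 6 {S, R, J, C, Z, W}.
    Root J: left subtree has 2 nodes {S, R}, right has 3 {C, Z, W}.
      Root S: left subtree has 0 nodes { }, right has 1 {R}.
      Root C: left subtree has 0 nodes { }, right has 2 {Z, W}.
        Root W: left subtree has 1 node {Z}, right has 0 { }.

D P V A J S R C W Z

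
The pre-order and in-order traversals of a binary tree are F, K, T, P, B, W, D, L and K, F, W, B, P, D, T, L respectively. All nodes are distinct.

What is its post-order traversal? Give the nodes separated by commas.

The first element of pre-order is the root; it splits in-order into left and right subtrees.
Root F: left subtree has 1 node {K}, right has 6 {W, B, P, D, T, L}.
  Root T: left subtree has 4 nodes {W, B, P, D}, right has 1 {L}.
    Root P: left subtree has 2 nodes {W, B}, right has 1 {D}.
      Root B: left subtree has 1 node {W}, right has 0 { }.

K, W, B, D, P, L, T, F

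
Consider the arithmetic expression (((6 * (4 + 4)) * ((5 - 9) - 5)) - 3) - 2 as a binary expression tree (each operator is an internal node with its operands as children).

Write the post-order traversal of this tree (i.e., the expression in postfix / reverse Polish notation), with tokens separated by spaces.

6 4 4 + * 5 9 - 5 - * 3 - 2 -

Post-order on an expression tree gives postfix notation: for each operator, emit left operand, right operand, then the operator.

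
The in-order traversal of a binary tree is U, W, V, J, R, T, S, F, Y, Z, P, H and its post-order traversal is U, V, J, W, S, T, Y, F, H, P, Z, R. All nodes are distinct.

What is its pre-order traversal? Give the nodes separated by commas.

The last element of post-order is the root; it splits in-order into left and right subtrees.
Root R: left subtree has 4 nodes {U, W, V, J}, right has 7 {T, S, F, Y, Z, P, H}.
  Root W: left subtree has 1 node {U}, right has 2 {V, J}.
    Root J: left subtree has 1 node {V}, right has 0 { }.
  Root Z: left subtree has 4 nodes {T, S, F, Y}, right has 2 {P, H}.
    Root F: left subtree has 2 nodes {T, S}, right has 1 {Y}.
      Root T: left subtree has 0 nodes { }, right has 1 {S}.
    Root P: left subtree has 0 nodes { }, right has 1 {H}.

R, W, U, J, V, Z, F, T, S, Y, P, H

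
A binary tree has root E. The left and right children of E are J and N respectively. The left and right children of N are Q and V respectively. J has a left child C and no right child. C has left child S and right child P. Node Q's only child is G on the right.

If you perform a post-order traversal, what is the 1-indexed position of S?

Post-order visits the left subtree, then the right subtree, then the node.
At E: go left to J.
  At J: go left to C.
    At C: go left to S.
      S is a leaf — visit S.
    At C: go right to P.
      P is a leaf — visit P.
    Visit C.
  At J: no right child.
  Visit J.
At E: go right to N.
  At N: go left to Q.
    At Q: no left child.
    At Q: go right to G.
      G is a leaf — visit G.
    Visit Q.
  At N: go right to V.
    V is a leaf — visit V.
  Visit N.
Visit E.
Full post-order sequence: S, P, C, J, G, Q, V, N, E.

1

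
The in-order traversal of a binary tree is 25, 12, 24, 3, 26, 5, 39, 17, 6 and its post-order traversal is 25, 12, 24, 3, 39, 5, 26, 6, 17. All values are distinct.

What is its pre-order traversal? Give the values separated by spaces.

The last element of post-order is the root; it splits in-order into left and right subtrees.
Root 17: left subtree has 7 nodes {25, 12, 24, 3, 26, 5, 39}, right has 1 {6}.
  Root 26: left subtree has 4 nodes {25, 12, 24, 3}, right has 2 {5, 39}.
    Root 3: left subtree has 3 nodes {25, 12, 24}, right has 0 { }.
      Root 24: left subtree has 2 nodes {25, 12}, right has 0 { }.
        Root 12: left subtree has 1 node {25}, right has 0 { }.
    Root 5: left subtree has 0 nodes { }, right has 1 {39}.

17 26 3 24 12 25 5 39 6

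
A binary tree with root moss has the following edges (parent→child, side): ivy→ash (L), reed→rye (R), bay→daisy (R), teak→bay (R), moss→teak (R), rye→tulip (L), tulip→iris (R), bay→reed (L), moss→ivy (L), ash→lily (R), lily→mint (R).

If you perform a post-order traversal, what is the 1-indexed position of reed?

Post-order visits the left subtree, then the right subtree, then the node.
At moss: go left to ivy.
  At ivy: go left to ash.
    At ash: no left child.
    At ash: go right to lily.
      At lily: no left child.
      At lily: go right to mint.
        mint is a leaf — visit mint.
      Visit lily.
    Visit ash.
  At ivy: no right child.
  Visit ivy.
At moss: go right to teak.
  At teak: no left child.
  At teak: go right to bay.
    At bay: go left to reed.
      At reed: no left child.
      At reed: go right to rye.
        At rye: go left to tulip.
          At tulip: no left child.
          At tulip: go right to iris.
            iris is a leaf — visit iris.
          Visit tulip.
        At rye: no right child.
        Visit rye.
      Visit reed.
    At bay: go right to daisy.
      daisy is a leaf — visit daisy.
    Visit bay.
  Visit teak.
Visit moss.
Full post-order sequence: mint, lily, ash, ivy, iris, tulip, rye, reed, daisy, bay, teak, moss.

8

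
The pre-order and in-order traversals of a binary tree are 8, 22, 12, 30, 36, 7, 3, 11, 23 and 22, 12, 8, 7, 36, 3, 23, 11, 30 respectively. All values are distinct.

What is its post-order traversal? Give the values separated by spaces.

12 22 7 23 11 3 36 30 8

The first element of pre-order is the root; it splits in-order into left and right subtrees.
Root 8: left subtree has 2 nodes {22, 12}, right has 6 {7, 36, 3, 23, 11, 30}.
  Root 22: left subtree has 0 nodes { }, right has 1 {12}.
  Root 30: left subtree has 5 nodes {7, 36, 3, 23, 11}, right has 0 { }.
    Root 36: left subtree has 1 node {7}, right has 3 {3, 23, 11}.
      Root 3: left subtree has 0 nodes { }, right has 2 {23, 11}.
        Root 11: left subtree has 1 node {23}, right has 0 { }.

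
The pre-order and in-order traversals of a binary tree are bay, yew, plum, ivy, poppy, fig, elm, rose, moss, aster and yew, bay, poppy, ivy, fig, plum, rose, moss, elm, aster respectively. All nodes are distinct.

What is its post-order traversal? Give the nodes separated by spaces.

The first element of pre-order is the root; it splits in-order into left and right subtrees.
Root bay: left subtree has 1 node {yew}, right has 8 {poppy, ivy, fig, plum, rose, moss, elm, aster}.
  Root plum: left subtree has 3 nodes {poppy, ivy, fig}, right has 4 {rose, moss, elm, aster}.
    Root ivy: left subtree has 1 node {poppy}, right has 1 {fig}.
    Root elm: left subtree has 2 nodes {rose, moss}, right has 1 {aster}.
      Root rose: left subtree has 0 nodes { }, right has 1 {moss}.

yew poppy fig ivy moss rose aster elm plum bay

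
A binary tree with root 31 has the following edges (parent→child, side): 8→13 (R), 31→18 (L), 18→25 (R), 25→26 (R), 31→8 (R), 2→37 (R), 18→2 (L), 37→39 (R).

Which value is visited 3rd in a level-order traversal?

8

Level-order visits nodes level by level from the root, left to right within each level.
Level 0: 31
Level 1: 18, 8
Level 2: 2, 25, 13
Level 3: 37, 26
Level 4: 39
Full level-order sequence: 31, 18, 8, 2, 25, 13, 37, 26, 39.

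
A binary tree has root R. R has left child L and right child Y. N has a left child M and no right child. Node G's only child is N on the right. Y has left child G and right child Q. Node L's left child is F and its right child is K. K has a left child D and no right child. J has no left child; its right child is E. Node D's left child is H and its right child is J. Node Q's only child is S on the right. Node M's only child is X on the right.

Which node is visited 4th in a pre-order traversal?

Pre-order visits the node, then its left subtree, then its right subtree.
Visit R.
At R: go left to L.
  Visit L.
  At L: go left to F.
    F is a leaf — visit F.
  At L: go right to K.
    Visit K.
    At K: go left to D.
      Visit D.
      At D: go left to H.
        H is a leaf — visit H.
      At D: go right to J.
        Visit J.
        At J: no left child.
        At J: go right to E.
          E is a leaf — visit E.
    At K: no right child.
At R: go right to Y.
  Visit Y.
  At Y: go left to G.
    Visit G.
    At G: no left child.
    At G: go right to N.
      Visit N.
      At N: go left to M.
        Visit M.
        At M: no left child.
        At M: go right to X.
          X is a leaf — visit X.
      At N: no right child.
  At Y: go right to Q.
    Visit Q.
    At Q: no left child.
    At Q: go right to S.
      S is a leaf — visit S.
Full pre-order sequence: R, L, F, K, D, H, J, E, Y, G, N, M, X, Q, S.

K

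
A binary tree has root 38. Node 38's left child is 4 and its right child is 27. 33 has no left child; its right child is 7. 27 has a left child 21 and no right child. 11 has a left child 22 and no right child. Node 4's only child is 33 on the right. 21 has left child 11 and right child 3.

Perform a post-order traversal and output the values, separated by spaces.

Post-order visits the left subtree, then the right subtree, then the node.
At 38: go left to 4.
  At 4: no left child.
  At 4: go right to 33.
    At 33: no left child.
    At 33: go right to 7.
      7 is a leaf — visit 7.
    Visit 33.
  Visit 4.
At 38: go right to 27.
  At 27: go left to 21.
    At 21: go left to 11.
      At 11: go left to 22.
        22 is a leaf — visit 22.
      At 11: no right child.
      Visit 11.
    At 21: go right to 3.
      3 is a leaf — visit 3.
    Visit 21.
  At 27: no right child.
  Visit 27.
Visit 38.

7 33 4 22 11 3 21 27 38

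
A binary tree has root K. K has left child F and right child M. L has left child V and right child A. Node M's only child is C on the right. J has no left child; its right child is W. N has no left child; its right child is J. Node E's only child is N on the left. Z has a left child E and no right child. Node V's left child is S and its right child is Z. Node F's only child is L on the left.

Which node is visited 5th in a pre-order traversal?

Pre-order visits the node, then its left subtree, then its right subtree.
Visit K.
At K: go left to F.
  Visit F.
  At F: go left to L.
    Visit L.
    At L: go left to V.
      Visit V.
      At V: go left to S.
        S is a leaf — visit S.
      At V: go right to Z.
        Visit Z.
        At Z: go left to E.
          Visit E.
          At E: go left to N.
            Visit N.
            At N: no left child.
            At N: go right to J.
              Visit J.
              At J: no left child.
              At J: go right to W.
                W is a leaf — visit W.
          At E: no right child.
        At Z: no right child.
    At L: go right to A.
      A is a leaf — visit A.
  At F: no right child.
At K: go right to M.
  Visit M.
  At M: no left child.
  At M: go right to C.
    C is a leaf — visit C.
Full pre-order sequence: K, F, L, V, S, Z, E, N, J, W, A, M, C.

S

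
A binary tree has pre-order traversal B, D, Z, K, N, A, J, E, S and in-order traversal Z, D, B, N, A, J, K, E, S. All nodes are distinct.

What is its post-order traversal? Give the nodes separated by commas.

The first element of pre-order is the root; it splits in-order into left and right subtrees.
Root B: left subtree has 2 nodes {Z, D}, right has 6 {N, A, J, K, E, S}.
  Root D: left subtree has 1 node {Z}, right has 0 { }.
  Root K: left subtree has 3 nodes {N, A, J}, right has 2 {E, S}.
    Root N: left subtree has 0 nodes { }, right has 2 {A, J}.
      Root A: left subtree has 0 nodes { }, right has 1 {J}.
    Root E: left subtree has 0 nodes { }, right has 1 {S}.

Z, D, J, A, N, S, E, K, B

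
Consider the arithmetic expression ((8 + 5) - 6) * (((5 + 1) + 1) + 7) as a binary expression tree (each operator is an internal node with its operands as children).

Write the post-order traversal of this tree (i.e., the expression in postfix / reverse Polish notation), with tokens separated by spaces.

Post-order on an expression tree gives postfix notation: for each operator, emit left operand, right operand, then the operator.

8 5 + 6 - 5 1 + 1 + 7 + *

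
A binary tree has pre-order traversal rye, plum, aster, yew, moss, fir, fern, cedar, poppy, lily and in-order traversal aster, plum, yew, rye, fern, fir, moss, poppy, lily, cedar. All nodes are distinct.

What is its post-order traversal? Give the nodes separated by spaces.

aster yew plum fern fir lily poppy cedar moss rye

The first element of pre-order is the root; it splits in-order into left and right subtrees.
Root rye: left subtree has 3 nodes {aster, plum, yew}, right has 6 {fern, fir, moss, poppy, lily, cedar}.
  Root plum: left subtree has 1 node {aster}, right has 1 {yew}.
  Root moss: left subtree has 2 nodes {fern, fir}, right has 3 {poppy, lily, cedar}.
    Root fir: left subtree has 1 node {fern}, right has 0 { }.
    Root cedar: left subtree has 2 nodes {poppy, lily}, right has 0 { }.
      Root poppy: left subtree has 0 nodes { }, right has 1 {lily}.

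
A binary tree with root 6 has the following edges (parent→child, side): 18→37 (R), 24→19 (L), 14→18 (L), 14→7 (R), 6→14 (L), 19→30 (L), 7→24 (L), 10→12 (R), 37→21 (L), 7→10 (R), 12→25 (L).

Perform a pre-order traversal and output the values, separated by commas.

6, 14, 18, 37, 21, 7, 24, 19, 30, 10, 12, 25

Pre-order visits the node, then its left subtree, then its right subtree.
Visit 6.
At 6: go left to 14.
  Visit 14.
  At 14: go left to 18.
    Visit 18.
    At 18: no left child.
    At 18: go right to 37.
      Visit 37.
      At 37: go left to 21.
        21 is a leaf — visit 21.
      At 37: no right child.
  At 14: go right to 7.
    Visit 7.
    At 7: go left to 24.
      Visit 24.
      At 24: go left to 19.
        Visit 19.
        At 19: go left to 30.
          30 is a leaf — visit 30.
        At 19: no right child.
      At 24: no right child.
    At 7: go right to 10.
      Visit 10.
      At 10: no left child.
      At 10: go right to 12.
        Visit 12.
        At 12: go left to 25.
          25 is a leaf — visit 25.
        At 12: no right child.
At 6: no right child.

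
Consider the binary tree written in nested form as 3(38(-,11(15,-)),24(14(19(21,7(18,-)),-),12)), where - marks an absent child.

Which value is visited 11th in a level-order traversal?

Level-order visits nodes level by level from the root, left to right within each level.
Level 0: 3
Level 1: 38, 24
Level 2: 11, 14, 12
Level 3: 15, 19
Level 4: 21, 7
Level 5: 18
Full level-order sequence: 3, 38, 24, 11, 14, 12, 15, 19, 21, 7, 18.

18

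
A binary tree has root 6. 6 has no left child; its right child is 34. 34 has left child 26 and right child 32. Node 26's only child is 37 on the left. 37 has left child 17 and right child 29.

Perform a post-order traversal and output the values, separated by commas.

17, 29, 37, 26, 32, 34, 6

Post-order visits the left subtree, then the right subtree, then the node.
At 6: no left child.
At 6: go right to 34.
  At 34: go left to 26.
    At 26: go left to 37.
      At 37: go left to 17.
        17 is a leaf — visit 17.
      At 37: go right to 29.
        29 is a leaf — visit 29.
      Visit 37.
    At 26: no right child.
    Visit 26.
  At 34: go right to 32.
    32 is a leaf — visit 32.
  Visit 34.
Visit 6.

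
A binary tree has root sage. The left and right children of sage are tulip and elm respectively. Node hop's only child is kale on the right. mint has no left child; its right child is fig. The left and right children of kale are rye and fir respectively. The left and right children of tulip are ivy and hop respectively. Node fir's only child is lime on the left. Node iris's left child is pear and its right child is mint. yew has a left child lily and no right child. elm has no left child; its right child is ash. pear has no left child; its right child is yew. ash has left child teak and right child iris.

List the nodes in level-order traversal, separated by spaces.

sage tulip elm ivy hop ash kale teak iris rye fir pear mint lime yew fig lily

Level-order visits nodes level by level from the root, left to right within each level.
Level 0: sage
Level 1: tulip, elm
Level 2: ivy, hop, ash
Level 3: kale, teak, iris
Level 4: rye, fir, pear, mint
Level 5: lime, yew, fig
Level 6: lily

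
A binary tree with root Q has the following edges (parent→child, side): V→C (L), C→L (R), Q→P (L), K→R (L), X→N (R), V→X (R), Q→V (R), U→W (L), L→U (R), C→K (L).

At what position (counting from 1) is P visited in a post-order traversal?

Post-order visits the left subtree, then the right subtree, then the node.
At Q: go left to P.
  P is a leaf — visit P.
At Q: go right to V.
  At V: go left to C.
    At C: go left to K.
      At K: go left to R.
        R is a leaf — visit R.
      At K: no right child.
      Visit K.
    At C: go right to L.
      At L: no left child.
      At L: go right to U.
        At U: go left to W.
          W is a leaf — visit W.
        At U: no right child.
        Visit U.
      Visit L.
    Visit C.
  At V: go right to X.
    At X: no left child.
    At X: go right to N.
      N is a leaf — visit N.
    Visit X.
  Visit V.
Visit Q.
Full post-order sequence: P, R, K, W, U, L, C, N, X, V, Q.

1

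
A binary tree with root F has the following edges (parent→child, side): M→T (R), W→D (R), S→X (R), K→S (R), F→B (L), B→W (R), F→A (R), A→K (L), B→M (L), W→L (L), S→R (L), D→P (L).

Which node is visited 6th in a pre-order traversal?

Pre-order visits the node, then its left subtree, then its right subtree.
Visit F.
At F: go left to B.
  Visit B.
  At B: go left to M.
    Visit M.
    At M: no left child.
    At M: go right to T.
      T is a leaf — visit T.
  At B: go right to W.
    Visit W.
    At W: go left to L.
      L is a leaf — visit L.
    At W: go right to D.
      Visit D.
      At D: go left to P.
        P is a leaf — visit P.
      At D: no right child.
At F: go right to A.
  Visit A.
  At A: go left to K.
    Visit K.
    At K: no left child.
    At K: go right to S.
      Visit S.
      At S: go left to R.
        R is a leaf — visit R.
      At S: go right to X.
        X is a leaf — visit X.
  At A: no right child.
Full pre-order sequence: F, B, M, T, W, L, D, P, A, K, S, R, X.

L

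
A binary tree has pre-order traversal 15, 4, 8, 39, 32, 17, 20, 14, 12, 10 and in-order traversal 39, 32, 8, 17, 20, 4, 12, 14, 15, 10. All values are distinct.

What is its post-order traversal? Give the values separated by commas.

The first element of pre-order is the root; it splits in-order into left and right subtrees.
Root 15: left subtree has 8 nodes {39, 32, 8, 17, 20, 4, 12, 14}, right has 1 {10}.
  Root 4: left subtree has 5 nodes {39, 32, 8, 17, 20}, right has 2 {12, 14}.
    Root 8: left subtree has 2 nodes {39, 32}, right has 2 {17, 20}.
      Root 39: left subtree has 0 nodes { }, right has 1 {32}.
      Root 17: left subtree has 0 nodes { }, right has 1 {20}.
    Root 14: left subtree has 1 node {12}, right has 0 { }.

32, 39, 20, 17, 8, 12, 14, 4, 10, 15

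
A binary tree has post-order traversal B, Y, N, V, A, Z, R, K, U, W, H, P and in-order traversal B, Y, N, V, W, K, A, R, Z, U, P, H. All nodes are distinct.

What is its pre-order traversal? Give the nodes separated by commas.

The last element of post-order is the root; it splits in-order into left and right subtrees.
Root P: left subtree has 10 nodes {B, Y, N, V, W, K, A, R, Z, U}, right has 1 {H}.
  Root W: left subtree has 4 nodes {B, Y, N, V}, right has 5 {K, A, R, Z, U}.
    Root V: left subtree has 3 nodes {B, Y, N}, right has 0 { }.
      Root N: left subtree has 2 nodes {B, Y}, right has 0 { }.
        Root Y: left subtree has 1 node {B}, right has 0 { }.
    Root U: left subtree has 4 nodes {K, A, R, Z}, right has 0 { }.
      Root K: left subtree has 0 nodes { }, right has 3 {A, R, Z}.
        Root R: left subtree has 1 node {A}, right has 1 {Z}.

P, W, V, N, Y, B, U, K, R, A, Z, H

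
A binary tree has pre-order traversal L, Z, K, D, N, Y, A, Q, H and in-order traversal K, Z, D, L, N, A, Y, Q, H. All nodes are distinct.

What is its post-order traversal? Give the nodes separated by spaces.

K D Z A H Q Y N L

The first element of pre-order is the root; it splits in-order into left and right subtrees.
Root L: left subtree has 3 nodes {K, Z, D}, right has 5 {N, A, Y, Q, H}.
  Root Z: left subtree has 1 node {K}, right has 1 {D}.
  Root N: left subtree has 0 nodes { }, right has 4 {A, Y, Q, H}.
    Root Y: left subtree has 1 node {A}, right has 2 {Q, H}.
      Root Q: left subtree has 0 nodes { }, right has 1 {H}.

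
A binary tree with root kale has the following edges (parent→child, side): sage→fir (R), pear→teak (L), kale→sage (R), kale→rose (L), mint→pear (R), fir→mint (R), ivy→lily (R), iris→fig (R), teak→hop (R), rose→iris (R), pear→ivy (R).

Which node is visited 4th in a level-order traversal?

Level-order visits nodes level by level from the root, left to right within each level.
Level 0: kale
Level 1: rose, sage
Level 2: iris, fir
Level 3: fig, mint
Level 4: pear
Level 5: teak, ivy
Level 6: hop, lily
Full level-order sequence: kale, rose, sage, iris, fir, fig, mint, pear, teak, ivy, hop, lily.

iris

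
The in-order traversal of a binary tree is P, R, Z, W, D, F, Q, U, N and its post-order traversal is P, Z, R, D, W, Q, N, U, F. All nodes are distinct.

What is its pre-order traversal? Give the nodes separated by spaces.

The last element of post-order is the root; it splits in-order into left and right subtrees.
Root F: left subtree has 5 nodes {P, R, Z, W, D}, right has 3 {Q, U, N}.
  Root W: left subtree has 3 nodes {P, R, Z}, right has 1 {D}.
    Root R: left subtree has 1 node {P}, right has 1 {Z}.
  Root U: left subtree has 1 node {Q}, right has 1 {N}.

F W R P Z D U Q N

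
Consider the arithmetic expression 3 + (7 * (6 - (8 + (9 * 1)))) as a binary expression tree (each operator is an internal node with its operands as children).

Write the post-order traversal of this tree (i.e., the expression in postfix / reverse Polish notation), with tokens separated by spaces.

Post-order on an expression tree gives postfix notation: for each operator, emit left operand, right operand, then the operator.

3 7 6 8 9 1 * + - * +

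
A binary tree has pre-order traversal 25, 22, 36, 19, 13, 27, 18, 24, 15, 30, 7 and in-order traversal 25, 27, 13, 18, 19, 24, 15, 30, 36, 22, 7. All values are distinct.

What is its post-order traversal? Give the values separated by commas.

The first element of pre-order is the root; it splits in-order into left and right subtrees.
Root 25: left subtree has 0 nodes { }, right has 10 {27, 13, 18, 19, 24, 15, 30, 36, 22, 7}.
  Root 22: left subtree has 8 nodes {27, 13, 18, 19, 24, 15, 30, 36}, right has 1 {7}.
    Root 36: left subtree has 7 nodes {27, 13, 18, 19, 24, 15, 30}, right has 0 { }.
      Root 19: left subtree has 3 nodes {27, 13, 18}, right has 3 {24, 15, 30}.
        Root 13: left subtree has 1 node {27}, right has 1 {18}.
        Root 24: left subtree has 0 nodes { }, right has 2 {15, 30}.
          Root 15: left subtree has 0 nodes { }, right has 1 {30}.

27, 18, 13, 30, 15, 24, 19, 36, 7, 22, 25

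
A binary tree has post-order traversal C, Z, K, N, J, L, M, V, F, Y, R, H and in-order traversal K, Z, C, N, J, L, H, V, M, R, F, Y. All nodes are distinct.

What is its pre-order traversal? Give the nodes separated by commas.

The last element of post-order is the root; it splits in-order into left and right subtrees.
Root H: left subtree has 6 nodes {K, Z, C, N, J, L}, right has 5 {V, M, R, F, Y}.
  Root L: left subtree has 5 nodes {K, Z, C, N, J}, right has 0 { }.
    Root J: left subtree has 4 nodes {K, Z, C, N}, right has 0 { }.
      Root N: left subtree has 3 nodes {K, Z, C}, right has 0 { }.
        Root K: left subtree has 0 nodes { }, right has 2 {Z, C}.
          Root Z: left subtree has 0 nodes { }, right has 1 {C}.
  Root R: left subtree has 2 nodes {V, M}, right has 2 {F, Y}.
    Root V: left subtree has 0 nodes { }, right has 1 {M}.
    Root Y: left subtree has 1 node {F}, right has 0 { }.

H, L, J, N, K, Z, C, R, V, M, Y, F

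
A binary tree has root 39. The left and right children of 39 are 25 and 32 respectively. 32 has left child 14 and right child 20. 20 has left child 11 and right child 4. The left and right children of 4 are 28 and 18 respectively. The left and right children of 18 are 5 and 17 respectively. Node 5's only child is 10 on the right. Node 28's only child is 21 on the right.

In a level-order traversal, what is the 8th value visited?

28

Level-order visits nodes level by level from the root, left to right within each level.
Level 0: 39
Level 1: 25, 32
Level 2: 14, 20
Level 3: 11, 4
Level 4: 28, 18
Level 5: 21, 5, 17
Level 6: 10
Full level-order sequence: 39, 25, 32, 14, 20, 11, 4, 28, 18, 21, 5, 17, 10.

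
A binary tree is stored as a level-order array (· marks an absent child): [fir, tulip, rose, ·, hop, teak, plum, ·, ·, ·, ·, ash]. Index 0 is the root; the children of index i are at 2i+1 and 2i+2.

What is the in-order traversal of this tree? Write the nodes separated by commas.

In-order visits the left subtree, then the node, then the right subtree.
At fir: go left to tulip.
  At tulip: no left child.
  Visit tulip.
  At tulip: go right to hop.
    hop is a leaf — visit hop.
Visit fir.
At fir: go right to rose.
  At rose: go left to teak.
    At teak: go left to ash.
      ash is a leaf — visit ash.
    Visit teak.
    At teak: no right child.
  Visit rose.
  At rose: go right to plum.
    plum is a leaf — visit plum.

tulip, hop, fir, ash, teak, rose, plum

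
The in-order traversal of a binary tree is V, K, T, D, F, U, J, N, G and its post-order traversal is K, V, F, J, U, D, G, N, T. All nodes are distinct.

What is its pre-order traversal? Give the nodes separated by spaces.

T V K N D U F J G

The last element of post-order is the root; it splits in-order into left and right subtrees.
Root T: left subtree has 2 nodes {V, K}, right has 6 {D, F, U, J, N, G}.
  Root V: left subtree has 0 nodes { }, right has 1 {K}.
  Root N: left subtree has 4 nodes {D, F, U, J}, right has 1 {G}.
    Root D: left subtree has 0 nodes { }, right has 3 {F, U, J}.
      Root U: left subtree has 1 node {F}, right has 1 {J}.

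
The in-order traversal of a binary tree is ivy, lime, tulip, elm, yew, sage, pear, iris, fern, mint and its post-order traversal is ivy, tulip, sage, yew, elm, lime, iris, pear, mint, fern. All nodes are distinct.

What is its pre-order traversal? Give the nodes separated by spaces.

fern pear lime ivy elm tulip yew sage iris mint

The last element of post-order is the root; it splits in-order into left and right subtrees.
Root fern: left subtree has 8 nodes {ivy, lime, tulip, elm, yew, sage, pear, iris}, right has 1 {mint}.
  Root pear: left subtree has 6 nodes {ivy, lime, tulip, elm, yew, sage}, right has 1 {iris}.
    Root lime: left subtree has 1 node {ivy}, right has 4 {tulip, elm, yew, sage}.
      Root elm: left subtree has 1 node {tulip}, right has 2 {yew, sage}.
        Root yew: left subtree has 0 nodes { }, right has 1 {sage}.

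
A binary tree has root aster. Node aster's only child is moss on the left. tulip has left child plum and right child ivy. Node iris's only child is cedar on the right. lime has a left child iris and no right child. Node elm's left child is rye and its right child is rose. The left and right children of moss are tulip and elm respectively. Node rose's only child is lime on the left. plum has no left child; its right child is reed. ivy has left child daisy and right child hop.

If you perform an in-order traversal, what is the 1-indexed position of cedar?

11

In-order visits the left subtree, then the node, then the right subtree.
At aster: go left to moss.
  At moss: go left to tulip.
    At tulip: go left to plum.
      At plum: no left child.
      Visit plum.
      At plum: go right to reed.
        reed is a leaf — visit reed.
    Visit tulip.
    At tulip: go right to ivy.
      At ivy: go left to daisy.
        daisy is a leaf — visit daisy.
      Visit ivy.
      At ivy: go right to hop.
        hop is a leaf — visit hop.
  Visit moss.
  At moss: go right to elm.
    At elm: go left to rye.
      rye is a leaf — visit rye.
    Visit elm.
    At elm: go right to rose.
      At rose: go left to lime.
        At lime: go left to iris.
          At iris: no left child.
          Visit iris.
          At iris: go right to cedar.
            cedar is a leaf — visit cedar.
        Visit lime.
        At lime: no right child.
      Visit rose.
      At rose: no right child.
Visit aster.
At aster: no right child.
Full in-order sequence: plum, reed, tulip, daisy, ivy, hop, moss, rye, elm, iris, cedar, lime, rose, aster.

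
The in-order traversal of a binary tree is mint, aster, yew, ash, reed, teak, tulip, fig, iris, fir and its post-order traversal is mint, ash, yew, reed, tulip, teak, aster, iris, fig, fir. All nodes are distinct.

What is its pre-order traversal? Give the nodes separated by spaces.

fir fig aster mint teak reed yew ash tulip iris

The last element of post-order is the root; it splits in-order into left and right subtrees.
Root fir: left subtree has 9 nodes {mint, aster, yew, ash, reed, teak, tulip, fig, iris}, right has 0 { }.
  Root fig: left subtree has 7 nodes {mint, aster, yew, ash, reed, teak, tulip}, right has 1 {iris}.
    Root aster: left subtree has 1 node {mint}, right has 5 {yew, ash, reed, teak, tulip}.
      Root teak: left subtree has 3 nodes {yew, ash, reed}, right has 1 {tulip}.
        Root reed: left subtree has 2 nodes {yew, ash}, right has 0 { }.
          Root yew: left subtree has 0 nodes { }, right has 1 {ash}.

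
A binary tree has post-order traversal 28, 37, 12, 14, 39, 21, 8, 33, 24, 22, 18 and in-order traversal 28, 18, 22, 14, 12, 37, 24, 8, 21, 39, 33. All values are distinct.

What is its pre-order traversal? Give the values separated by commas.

The last element of post-order is the root; it splits in-order into left and right subtrees.
Root 18: left subtree has 1 node {28}, right has 9 {22, 14, 12, 37, 24, 8, 21, 39, 33}.
  Root 22: left subtree has 0 nodes { }, right has 8 {14, 12, 37, 24, 8, 21, 39, 33}.
    Root 24: left subtree has 3 nodes {14, 12, 37}, right has 4 {8, 21, 39, 33}.
      Root 14: left subtree has 0 nodes { }, right has 2 {12, 37}.
        Root 12: left subtree has 0 nodes { }, right has 1 {37}.
      Root 33: left subtree has 3 nodes {8, 21, 39}, right has 0 { }.
        Root 8: left subtree has 0 nodes { }, right has 2 {21, 39}.
          Root 21: left subtree has 0 nodes { }, right has 1 {39}.

18, 28, 22, 24, 14, 12, 37, 33, 8, 21, 39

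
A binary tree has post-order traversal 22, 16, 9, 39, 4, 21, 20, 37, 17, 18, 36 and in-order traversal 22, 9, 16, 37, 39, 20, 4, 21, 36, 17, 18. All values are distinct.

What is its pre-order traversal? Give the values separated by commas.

The last element of post-order is the root; it splits in-order into left and right subtrees.
Root 36: left subtree has 8 nodes {22, 9, 16, 37, 39, 20, 4, 21}, right has 2 {17, 18}.
  Root 37: left subtree has 3 nodes {22, 9, 16}, right has 4 {39, 20, 4, 21}.
    Root 9: left subtree has 1 node {22}, right has 1 {16}.
    Root 20: left subtree has 1 node {39}, right has 2 {4, 21}.
      Root 21: left subtree has 1 node {4}, right has 0 { }.
  Root 18: left subtree has 1 node {17}, right has 0 { }.

36, 37, 9, 22, 16, 20, 39, 21, 4, 18, 17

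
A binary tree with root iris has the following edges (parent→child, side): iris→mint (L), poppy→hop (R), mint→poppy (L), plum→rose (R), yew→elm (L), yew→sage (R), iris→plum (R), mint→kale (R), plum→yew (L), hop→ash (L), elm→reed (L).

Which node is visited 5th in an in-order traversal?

kale

In-order visits the left subtree, then the node, then the right subtree.
At iris: go left to mint.
  At mint: go left to poppy.
    At poppy: no left child.
    Visit poppy.
    At poppy: go right to hop.
      At hop: go left to ash.
        ash is a leaf — visit ash.
      Visit hop.
      At hop: no right child.
  Visit mint.
  At mint: go right to kale.
    kale is a leaf — visit kale.
Visit iris.
At iris: go right to plum.
  At plum: go left to yew.
    At yew: go left to elm.
      At elm: go left to reed.
        reed is a leaf — visit reed.
      Visit elm.
      At elm: no right child.
    Visit yew.
    At yew: go right to sage.
      sage is a leaf — visit sage.
  Visit plum.
  At plum: go right to rose.
    rose is a leaf — visit rose.
Full in-order sequence: poppy, ash, hop, mint, kale, iris, reed, elm, yew, sage, plum, rose.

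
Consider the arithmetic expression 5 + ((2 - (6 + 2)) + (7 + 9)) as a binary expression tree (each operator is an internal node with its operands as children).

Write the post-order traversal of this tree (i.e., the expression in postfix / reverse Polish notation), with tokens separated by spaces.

Post-order on an expression tree gives postfix notation: for each operator, emit left operand, right operand, then the operator.

5 2 6 2 + - 7 9 + + +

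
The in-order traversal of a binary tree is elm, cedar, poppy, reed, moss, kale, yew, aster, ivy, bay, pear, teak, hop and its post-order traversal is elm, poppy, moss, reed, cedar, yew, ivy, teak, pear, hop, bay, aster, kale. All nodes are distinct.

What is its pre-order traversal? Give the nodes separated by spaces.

The last element of post-order is the root; it splits in-order into left and right subtrees.
Root kale: left subtree has 5 nodes {elm, cedar, poppy, reed, moss}, right has 7 {yew, aster, ivy, bay, pear, teak, hop}.
  Root cedar: left subtree has 1 node {elm}, right has 3 {poppy, reed, moss}.
    Root reed: left subtree has 1 node {poppy}, right has 1 {moss}.
  Root aster: left subtree has 1 node {yew}, right has 5 {ivy, bay, pear, teak, hop}.
    Root bay: left subtree has 1 node {ivy}, right has 3 {pear, teak, hop}.
      Root hop: left subtree has 2 nodes {pear, teak}, right has 0 { }.
        Root pear: left subtree has 0 nodes { }, right has 1 {teak}.

kale cedar elm reed poppy moss aster yew bay ivy hop pear teak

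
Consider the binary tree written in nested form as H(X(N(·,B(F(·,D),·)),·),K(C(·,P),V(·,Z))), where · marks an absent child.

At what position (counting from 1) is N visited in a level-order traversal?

Level-order visits nodes level by level from the root, left to right within each level.
Level 0: H
Level 1: X, K
Level 2: N, C, V
Level 3: B, P, Z
Level 4: F
Level 5: D
Full level-order sequence: H, X, K, N, C, V, B, P, Z, F, D.

4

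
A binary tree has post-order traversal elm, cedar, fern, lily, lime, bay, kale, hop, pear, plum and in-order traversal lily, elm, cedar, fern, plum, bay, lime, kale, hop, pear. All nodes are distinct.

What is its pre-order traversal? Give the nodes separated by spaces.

plum lily fern cedar elm pear hop kale bay lime

The last element of post-order is the root; it splits in-order into left and right subtrees.
Root plum: left subtree has 4 nodes {lily, elm, cedar, fern}, right has 5 {bay, lime, kale, hop, pear}.
  Root lily: left subtree has 0 nodes { }, right has 3 {elm, cedar, fern}.
    Root fern: left subtree has 2 nodes {elm, cedar}, right has 0 { }.
      Root cedar: left subtree has 1 node {elm}, right has 0 { }.
  Root pear: left subtree has 4 nodes {bay, lime, kale, hop}, right has 0 { }.
    Root hop: left subtree has 3 nodes {bay, lime, kale}, right has 0 { }.
      Root kale: left subtree has 2 nodes {bay, lime}, right has 0 { }.
        Root bay: left subtree has 0 nodes { }, right has 1 {lime}.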